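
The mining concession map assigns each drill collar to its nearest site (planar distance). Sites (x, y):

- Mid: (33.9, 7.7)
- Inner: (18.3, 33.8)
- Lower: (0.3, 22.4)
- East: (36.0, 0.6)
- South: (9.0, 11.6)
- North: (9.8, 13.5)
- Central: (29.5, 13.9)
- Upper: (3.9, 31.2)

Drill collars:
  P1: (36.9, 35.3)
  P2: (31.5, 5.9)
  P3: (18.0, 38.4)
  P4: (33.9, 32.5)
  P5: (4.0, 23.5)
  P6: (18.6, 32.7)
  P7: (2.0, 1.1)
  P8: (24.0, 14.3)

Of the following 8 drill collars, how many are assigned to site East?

P1 → Inner
P2 → Mid
P3 → Inner
P4 → Inner
P5 → Lower
P6 → Inner
P7 → South
P8 → Central
0 of the 8 go to East.

0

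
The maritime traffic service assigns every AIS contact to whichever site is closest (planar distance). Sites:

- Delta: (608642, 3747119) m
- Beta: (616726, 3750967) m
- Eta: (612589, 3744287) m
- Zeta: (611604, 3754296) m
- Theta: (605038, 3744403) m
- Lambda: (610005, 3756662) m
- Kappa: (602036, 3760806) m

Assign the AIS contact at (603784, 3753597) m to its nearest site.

Squared distances to each site:
Delta: 65564648.000; Beta: 174412264.000; Eta: 164204125.000; Zeta: 61641001.000; Theta: 86102152.000; Lambda: 48095066.000; Kappa: 55025185.000.
Minimum at Lambda.

Lambda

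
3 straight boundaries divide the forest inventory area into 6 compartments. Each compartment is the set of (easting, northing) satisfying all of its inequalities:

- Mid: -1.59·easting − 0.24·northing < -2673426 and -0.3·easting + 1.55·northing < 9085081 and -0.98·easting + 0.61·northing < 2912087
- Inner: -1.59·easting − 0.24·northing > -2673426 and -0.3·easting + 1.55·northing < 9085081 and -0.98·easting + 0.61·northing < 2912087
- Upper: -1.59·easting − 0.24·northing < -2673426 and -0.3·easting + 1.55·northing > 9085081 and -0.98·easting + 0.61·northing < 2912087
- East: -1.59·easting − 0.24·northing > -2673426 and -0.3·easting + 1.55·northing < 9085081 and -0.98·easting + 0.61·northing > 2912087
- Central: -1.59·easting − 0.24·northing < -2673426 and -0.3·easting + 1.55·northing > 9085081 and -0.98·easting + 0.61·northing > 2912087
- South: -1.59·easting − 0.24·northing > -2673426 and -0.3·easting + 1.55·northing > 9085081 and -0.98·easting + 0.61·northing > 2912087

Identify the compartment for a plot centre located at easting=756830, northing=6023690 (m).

South

-1.59·756830 − 0.24·6023690 = -2649045.300, which is > -2673426
-0.3·756830 + 1.55·6023690 = 9109670.500, which is > 9085081
-0.98·756830 + 0.61·6023690 = 2932757.500, which is > 2912087
This sign pattern matches South.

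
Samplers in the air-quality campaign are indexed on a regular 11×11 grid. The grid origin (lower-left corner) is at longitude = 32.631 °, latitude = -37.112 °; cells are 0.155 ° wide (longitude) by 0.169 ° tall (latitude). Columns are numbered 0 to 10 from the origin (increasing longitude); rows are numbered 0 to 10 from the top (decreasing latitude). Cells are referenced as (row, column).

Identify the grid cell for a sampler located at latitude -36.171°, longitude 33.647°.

Column index: ⌊(33.647 − 32.631) / 0.155⌋ = ⌊6.555⌋ = 6
Row offset from origin: ⌊(-36.171 − -37.112) / 0.169⌋ = ⌊5.568⌋ = 5 → row 5 (counted from top)

(5, 6)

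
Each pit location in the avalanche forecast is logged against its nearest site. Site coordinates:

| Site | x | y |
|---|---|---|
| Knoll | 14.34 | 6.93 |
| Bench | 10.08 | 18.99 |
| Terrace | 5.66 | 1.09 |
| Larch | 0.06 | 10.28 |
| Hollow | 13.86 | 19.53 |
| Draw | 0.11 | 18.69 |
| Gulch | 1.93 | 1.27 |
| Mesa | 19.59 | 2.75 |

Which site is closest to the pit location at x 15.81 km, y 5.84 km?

Squared distances to each site:
Knoll: 3.349; Bench: 205.755; Terrace: 125.585; Larch: 267.776; Hollow: 191.219; Draw: 411.613; Gulch: 213.539; Mesa: 23.836.
Minimum at Knoll.

Knoll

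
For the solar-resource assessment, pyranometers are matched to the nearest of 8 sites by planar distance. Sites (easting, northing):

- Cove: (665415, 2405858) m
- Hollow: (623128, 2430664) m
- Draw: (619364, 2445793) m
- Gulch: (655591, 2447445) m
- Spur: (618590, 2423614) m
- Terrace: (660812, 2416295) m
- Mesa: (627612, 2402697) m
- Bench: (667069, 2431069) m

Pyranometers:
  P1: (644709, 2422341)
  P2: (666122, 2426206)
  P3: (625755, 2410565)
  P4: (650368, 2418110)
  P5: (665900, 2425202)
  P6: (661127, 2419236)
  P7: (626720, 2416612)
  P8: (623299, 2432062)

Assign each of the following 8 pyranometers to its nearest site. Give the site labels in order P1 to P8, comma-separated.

Terrace, Bench, Mesa, Terrace, Bench, Terrace, Spur, Hollow

P1 → Terrace (d²=295860725.00)
P2 → Bench (d²=24545578.00)
P3 → Mesa (d²=65353873.00)
P4 → Terrace (d²=112371361.00)
P5 → Bench (d²=35788250.00)
P6 → Terrace (d²=8748706.00)
P7 → Spur (d²=115124904.00)
P8 → Hollow (d²=1983645.00)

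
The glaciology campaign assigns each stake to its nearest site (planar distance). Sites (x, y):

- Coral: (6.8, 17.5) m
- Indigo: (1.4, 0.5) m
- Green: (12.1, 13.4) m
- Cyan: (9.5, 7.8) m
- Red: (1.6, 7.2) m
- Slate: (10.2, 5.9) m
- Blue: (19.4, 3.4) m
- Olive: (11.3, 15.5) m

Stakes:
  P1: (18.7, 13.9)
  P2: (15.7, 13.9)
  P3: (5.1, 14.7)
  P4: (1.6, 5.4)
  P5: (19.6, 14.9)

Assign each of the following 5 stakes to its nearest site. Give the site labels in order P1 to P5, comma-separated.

Green, Green, Coral, Red, Green

P1 → Green (d²=43.81)
P2 → Green (d²=13.21)
P3 → Coral (d²=10.73)
P4 → Red (d²=3.24)
P5 → Green (d²=58.50)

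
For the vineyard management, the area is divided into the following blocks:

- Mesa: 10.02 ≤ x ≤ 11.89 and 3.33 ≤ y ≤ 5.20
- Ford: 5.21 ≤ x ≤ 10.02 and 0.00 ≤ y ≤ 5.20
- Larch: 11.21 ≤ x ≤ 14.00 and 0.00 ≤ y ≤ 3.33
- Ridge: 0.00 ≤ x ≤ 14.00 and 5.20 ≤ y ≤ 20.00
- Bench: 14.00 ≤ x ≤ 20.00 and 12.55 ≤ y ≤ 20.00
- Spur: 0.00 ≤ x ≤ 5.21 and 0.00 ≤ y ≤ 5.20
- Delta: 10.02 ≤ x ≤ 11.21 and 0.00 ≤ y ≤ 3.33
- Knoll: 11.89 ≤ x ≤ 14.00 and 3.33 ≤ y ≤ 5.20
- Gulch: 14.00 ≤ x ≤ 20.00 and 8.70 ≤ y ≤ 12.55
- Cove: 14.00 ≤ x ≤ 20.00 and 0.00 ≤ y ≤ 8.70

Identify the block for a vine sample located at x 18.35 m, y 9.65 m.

The point has x = 18.35 and y = 9.65.
Only Gulch satisfies 14.00 ≤ x ≤ 20.00 and 8.70 ≤ y ≤ 12.55.

Gulch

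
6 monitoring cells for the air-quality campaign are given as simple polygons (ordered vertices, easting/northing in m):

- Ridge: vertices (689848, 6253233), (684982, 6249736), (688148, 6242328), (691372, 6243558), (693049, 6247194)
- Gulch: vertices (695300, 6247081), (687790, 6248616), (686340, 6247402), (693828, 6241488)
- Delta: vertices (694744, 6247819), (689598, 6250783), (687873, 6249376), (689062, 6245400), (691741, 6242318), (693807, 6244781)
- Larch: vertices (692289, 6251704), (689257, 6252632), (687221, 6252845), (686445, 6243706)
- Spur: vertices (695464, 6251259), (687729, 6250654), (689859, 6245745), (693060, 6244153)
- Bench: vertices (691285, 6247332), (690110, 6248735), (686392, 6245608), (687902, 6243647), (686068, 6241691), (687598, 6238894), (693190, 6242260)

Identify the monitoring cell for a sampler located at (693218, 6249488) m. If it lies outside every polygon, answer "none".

Cast a ray rightward from (693218, 6249488). For each polygon, the edges (by vertex number in listed order) whose endpoints lie on opposite sides of northing = 6249488, where each meets that height, and whether that is right or left of the point:
Ridge: 2–3 at easting≈685088.0 (left), 5–1 at easting≈691833.1 (left) → 0 crossings.
Gulch: no edge straddles that height → 0 crossings.
Delta: 1–2 at easting≈691846.3 (left), 2–3 at easting≈688010.3 (left) → 0 crossings.
Larch: 3–4 at easting≈686936.0 (left), 4–1 at easting≈690669.8 (left) → 0 crossings.
Spur: 2–3 at easting≈688234.9 (left), 4–1 at easting≈694864.9 (right) → 1 crossing.
Bench: no edge straddles that height → 0 crossings.
Only Spur has an odd count, so the point is inside Spur.

Spur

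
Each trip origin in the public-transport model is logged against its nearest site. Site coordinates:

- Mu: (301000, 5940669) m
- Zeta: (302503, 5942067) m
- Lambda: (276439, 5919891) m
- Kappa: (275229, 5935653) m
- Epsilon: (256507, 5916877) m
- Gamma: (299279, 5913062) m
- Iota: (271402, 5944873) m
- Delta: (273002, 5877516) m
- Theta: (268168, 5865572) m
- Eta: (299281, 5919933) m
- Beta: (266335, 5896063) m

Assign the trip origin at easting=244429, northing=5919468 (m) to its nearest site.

Squared distances to each site:
Mu: 3649760442.000; Zeta: 3883304277.000; Lambda: 1024819029.000; Kappa: 1210594225.000; Epsilon: 152591365.000; Gamma: 3049559336.000; Iota: 1372956754.000; Delta: 2576386633.000; Theta: 3468318937.000; Eta: 3008958129.000; Beta: 1027666861.000.
Minimum at Epsilon.

Epsilon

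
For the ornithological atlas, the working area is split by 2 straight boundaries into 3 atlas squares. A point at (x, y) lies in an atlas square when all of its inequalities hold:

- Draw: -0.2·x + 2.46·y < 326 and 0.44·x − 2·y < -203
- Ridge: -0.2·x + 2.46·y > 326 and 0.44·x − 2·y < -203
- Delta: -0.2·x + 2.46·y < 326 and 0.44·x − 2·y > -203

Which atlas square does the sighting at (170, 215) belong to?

Ridge

-0.2·170 + 2.46·215 = 494.900, which is > 326
0.44·170 − 2·215 = -355.200, which is < -203
This sign pattern matches Ridge.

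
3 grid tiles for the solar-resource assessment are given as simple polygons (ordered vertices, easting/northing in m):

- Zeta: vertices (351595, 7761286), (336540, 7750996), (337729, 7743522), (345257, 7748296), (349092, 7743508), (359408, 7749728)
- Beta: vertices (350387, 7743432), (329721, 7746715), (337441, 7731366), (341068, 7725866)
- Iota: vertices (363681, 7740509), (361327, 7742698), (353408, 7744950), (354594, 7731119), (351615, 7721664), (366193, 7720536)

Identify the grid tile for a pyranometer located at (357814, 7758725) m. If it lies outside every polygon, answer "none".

Cast a ray rightward from (357814, 7758725). For each polygon, the edges (by vertex number in listed order) whose endpoints lie on opposite sides of northing = 7758725, where each meets that height, and whether that is right or left of the point:
Zeta: 1–2 at easting≈347848.1 (left), 6–1 at easting≈353326.2 (left) → 0 crossings.
Beta: no edge straddles that height → 0 crossings.
Iota: no edge straddles that height → 0 crossings.
All counts are even, so the point lies outside every listed polygon.

none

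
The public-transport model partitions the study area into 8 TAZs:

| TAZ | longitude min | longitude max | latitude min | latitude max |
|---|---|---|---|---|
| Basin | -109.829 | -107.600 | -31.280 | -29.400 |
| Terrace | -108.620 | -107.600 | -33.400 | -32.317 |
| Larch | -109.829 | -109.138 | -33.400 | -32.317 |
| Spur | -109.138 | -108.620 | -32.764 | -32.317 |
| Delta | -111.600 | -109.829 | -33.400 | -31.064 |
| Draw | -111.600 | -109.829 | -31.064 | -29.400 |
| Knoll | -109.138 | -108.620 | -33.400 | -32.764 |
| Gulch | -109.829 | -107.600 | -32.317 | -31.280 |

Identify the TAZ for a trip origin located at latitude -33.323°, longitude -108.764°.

The point has longitude = -108.764 and latitude = -33.323.
Only Knoll satisfies -109.138 ≤ longitude ≤ -108.620 and -33.400 ≤ latitude ≤ -32.764.

Knoll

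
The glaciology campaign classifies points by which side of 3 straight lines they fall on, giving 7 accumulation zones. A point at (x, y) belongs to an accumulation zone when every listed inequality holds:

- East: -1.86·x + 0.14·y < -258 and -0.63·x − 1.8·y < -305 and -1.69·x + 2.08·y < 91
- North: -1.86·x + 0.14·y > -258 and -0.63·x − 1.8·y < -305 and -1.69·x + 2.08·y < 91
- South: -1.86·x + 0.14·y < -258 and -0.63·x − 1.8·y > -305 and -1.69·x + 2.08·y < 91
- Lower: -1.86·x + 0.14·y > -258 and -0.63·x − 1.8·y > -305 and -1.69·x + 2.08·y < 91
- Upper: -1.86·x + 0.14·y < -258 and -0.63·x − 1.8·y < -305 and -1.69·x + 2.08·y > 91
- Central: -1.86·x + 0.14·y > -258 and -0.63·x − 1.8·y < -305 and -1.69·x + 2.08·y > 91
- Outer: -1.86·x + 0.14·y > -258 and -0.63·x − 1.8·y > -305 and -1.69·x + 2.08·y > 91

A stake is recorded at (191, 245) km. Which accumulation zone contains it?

-1.86·191 + 0.14·245 = -320.960, which is < -258
-0.63·191 − 1.8·245 = -561.330, which is < -305
-1.69·191 + 2.08·245 = 186.810, which is > 91
This sign pattern matches Upper.

Upper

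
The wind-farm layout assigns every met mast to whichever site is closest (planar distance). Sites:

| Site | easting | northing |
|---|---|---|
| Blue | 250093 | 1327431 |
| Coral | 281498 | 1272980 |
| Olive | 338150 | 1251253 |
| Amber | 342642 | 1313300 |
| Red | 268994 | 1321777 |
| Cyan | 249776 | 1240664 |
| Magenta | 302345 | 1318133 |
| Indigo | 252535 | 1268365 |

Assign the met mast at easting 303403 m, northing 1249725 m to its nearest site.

Coral

Squared distances to each site:
Blue: 8880178536.000; Coral: 1020624050.000; Olive: 1209688793.000; Amber: 5581479746.000; Red: 6375469985.000; Cyan: 2957956850.000; Magenta: 4680773828.000; Indigo: 2935003024.000.
Minimum at Coral.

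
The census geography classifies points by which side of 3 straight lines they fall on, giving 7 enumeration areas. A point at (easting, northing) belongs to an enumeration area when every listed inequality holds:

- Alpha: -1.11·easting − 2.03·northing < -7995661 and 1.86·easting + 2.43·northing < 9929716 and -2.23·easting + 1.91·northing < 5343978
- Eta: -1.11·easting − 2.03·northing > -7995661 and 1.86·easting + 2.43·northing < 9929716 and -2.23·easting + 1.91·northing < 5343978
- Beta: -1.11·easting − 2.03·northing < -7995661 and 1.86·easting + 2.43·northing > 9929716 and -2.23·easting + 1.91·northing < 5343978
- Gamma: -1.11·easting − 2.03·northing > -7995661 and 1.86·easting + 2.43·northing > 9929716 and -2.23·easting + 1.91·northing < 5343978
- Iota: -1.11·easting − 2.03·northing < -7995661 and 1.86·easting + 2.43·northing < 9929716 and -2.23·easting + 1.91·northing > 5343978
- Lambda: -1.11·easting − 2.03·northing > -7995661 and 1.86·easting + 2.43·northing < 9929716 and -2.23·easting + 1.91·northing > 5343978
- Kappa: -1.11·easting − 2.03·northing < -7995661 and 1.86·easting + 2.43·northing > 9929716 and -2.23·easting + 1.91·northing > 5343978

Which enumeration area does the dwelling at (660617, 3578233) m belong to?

Iota

-1.11·660617 − 2.03·3578233 = -7997097.860, which is < -7995661
1.86·660617 + 2.43·3578233 = 9923853.810, which is < 9929716
-2.23·660617 + 1.91·3578233 = 5361249.120, which is > 5343978
This sign pattern matches Iota.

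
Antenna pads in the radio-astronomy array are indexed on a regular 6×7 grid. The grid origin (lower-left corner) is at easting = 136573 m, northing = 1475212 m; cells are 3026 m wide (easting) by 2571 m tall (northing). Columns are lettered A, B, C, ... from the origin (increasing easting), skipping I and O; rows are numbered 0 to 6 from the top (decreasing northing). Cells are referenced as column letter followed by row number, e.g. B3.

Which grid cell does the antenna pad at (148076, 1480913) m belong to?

D4

Column index: ⌊(148076 − 136573) / 3026⌋ = ⌊3.801⌋ = 3 → column D
Row offset from origin: ⌊(1480913 − 1475212) / 2571⌋ = ⌊2.217⌋ = 2 → row 4 (counted from top)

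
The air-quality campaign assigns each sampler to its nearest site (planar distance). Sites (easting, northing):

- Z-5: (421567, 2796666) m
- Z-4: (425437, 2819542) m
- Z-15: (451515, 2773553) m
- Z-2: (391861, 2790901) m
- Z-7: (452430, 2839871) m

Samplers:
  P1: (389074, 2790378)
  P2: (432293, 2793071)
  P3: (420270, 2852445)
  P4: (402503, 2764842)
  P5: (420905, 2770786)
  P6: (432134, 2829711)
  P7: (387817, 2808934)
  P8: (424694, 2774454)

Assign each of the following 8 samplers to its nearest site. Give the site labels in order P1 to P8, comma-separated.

P1 → Z-2 (d²=8040898.00)
P2 → Z-5 (d²=127971101.00)
P3 → Z-4 (d²=1109305298.00)
P4 → Z-2 (d²=792323645.00)
P5 → Z-5 (d²=670212644.00)
P6 → Z-4 (d²=148258370.00)
P7 → Z-2 (d²=341543025.00)
P8 → Z-5 (d²=503151073.00)

Z-2, Z-5, Z-4, Z-2, Z-5, Z-4, Z-2, Z-5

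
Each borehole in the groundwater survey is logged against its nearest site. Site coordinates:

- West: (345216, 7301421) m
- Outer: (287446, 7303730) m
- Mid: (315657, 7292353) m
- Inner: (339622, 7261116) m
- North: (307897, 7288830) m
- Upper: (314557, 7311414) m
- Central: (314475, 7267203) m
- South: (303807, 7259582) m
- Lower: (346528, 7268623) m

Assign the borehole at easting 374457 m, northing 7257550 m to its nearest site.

Squared distances to each site:
West: 2779700722.000; Outer: 9703506521.000; Mid: 4668688809.000; Inner: 1226193581.000; North: 5408672000.000; Upper: 6489340496.000; Central: 3691020733.000; South: 4995551524.000; Lower: 902640370.000.
Minimum at Lower.

Lower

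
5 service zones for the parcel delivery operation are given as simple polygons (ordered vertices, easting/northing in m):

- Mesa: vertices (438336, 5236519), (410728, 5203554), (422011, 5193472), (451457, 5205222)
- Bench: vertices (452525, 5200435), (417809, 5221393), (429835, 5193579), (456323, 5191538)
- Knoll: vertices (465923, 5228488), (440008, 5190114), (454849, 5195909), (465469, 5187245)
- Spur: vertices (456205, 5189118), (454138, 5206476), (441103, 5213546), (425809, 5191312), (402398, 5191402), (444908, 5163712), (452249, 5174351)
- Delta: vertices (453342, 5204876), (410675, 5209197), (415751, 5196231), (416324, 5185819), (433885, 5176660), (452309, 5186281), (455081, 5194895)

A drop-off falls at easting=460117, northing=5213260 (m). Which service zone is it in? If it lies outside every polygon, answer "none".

Cast a ray rightward from (460117, 5213260). For each polygon, the edges (by vertex number in listed order) whose endpoints lie on opposite sides of northing = 5213260, where each meets that height, and whether that is right or left of the point:
Mesa: 1–2 at easting≈418856.7 (left), 4–1 at easting≈448087.1 (left) → 0 crossings.
Bench: 1–2 at easting≈431281.0 (left), 2–3 at easting≈421325.5 (left) → 0 crossings.
Knoll: 1–2 at easting≈455639.1 (left), 4–1 at easting≈465755.4 (right) → 1 crossing.
Spur: 2–3 at easting≈441630.3 (left), 3–4 at easting≈440906.3 (left) → 0 crossings.
Delta: no edge straddles that height → 0 crossings.
Only Knoll has an odd count, so the point is inside Knoll.

Knoll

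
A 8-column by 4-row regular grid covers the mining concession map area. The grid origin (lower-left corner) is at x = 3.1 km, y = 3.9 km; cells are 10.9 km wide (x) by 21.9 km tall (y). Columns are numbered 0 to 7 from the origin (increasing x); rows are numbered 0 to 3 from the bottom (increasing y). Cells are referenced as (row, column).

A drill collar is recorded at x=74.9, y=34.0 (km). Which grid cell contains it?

(1, 6)

Column index: ⌊(74.9 − 3.1) / 10.9⌋ = ⌊6.587⌋ = 6
Row offset from origin: ⌊(34.0 − 3.9) / 21.9⌋ = ⌊1.374⌋ = 1 → row 1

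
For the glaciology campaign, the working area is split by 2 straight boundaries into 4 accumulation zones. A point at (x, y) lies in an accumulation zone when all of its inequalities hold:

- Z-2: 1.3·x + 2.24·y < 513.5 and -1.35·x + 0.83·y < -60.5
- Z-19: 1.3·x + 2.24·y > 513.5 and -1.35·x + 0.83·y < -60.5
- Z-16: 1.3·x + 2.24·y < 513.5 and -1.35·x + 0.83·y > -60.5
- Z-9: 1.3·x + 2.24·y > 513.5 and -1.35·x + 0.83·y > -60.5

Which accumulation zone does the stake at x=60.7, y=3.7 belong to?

Z-2

1.3·60.7 + 2.24·3.7 = 87.198, which is < 513.5
-1.35·60.7 + 0.83·3.7 = -78.874, which is < -60.5
This sign pattern matches Z-2.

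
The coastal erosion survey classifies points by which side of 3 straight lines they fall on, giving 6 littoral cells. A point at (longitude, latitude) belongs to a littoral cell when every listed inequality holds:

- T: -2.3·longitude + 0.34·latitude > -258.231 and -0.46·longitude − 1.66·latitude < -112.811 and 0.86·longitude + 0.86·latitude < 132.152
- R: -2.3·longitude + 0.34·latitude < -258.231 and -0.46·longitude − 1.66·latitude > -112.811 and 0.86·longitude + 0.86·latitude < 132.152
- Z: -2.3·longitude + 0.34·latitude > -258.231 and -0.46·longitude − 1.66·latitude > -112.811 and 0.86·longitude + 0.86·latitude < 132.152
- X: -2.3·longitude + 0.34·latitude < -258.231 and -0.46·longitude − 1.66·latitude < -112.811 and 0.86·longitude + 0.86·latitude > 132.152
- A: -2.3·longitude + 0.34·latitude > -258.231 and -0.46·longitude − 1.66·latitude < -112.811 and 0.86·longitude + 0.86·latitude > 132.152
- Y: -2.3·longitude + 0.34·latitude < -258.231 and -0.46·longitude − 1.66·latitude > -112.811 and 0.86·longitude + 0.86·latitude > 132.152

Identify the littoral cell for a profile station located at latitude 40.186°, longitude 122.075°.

-2.3·122.075 + 0.34·40.186 = -267.109, which is < -258.231
-0.46·122.075 − 1.66·40.186 = -122.863, which is < -112.811
0.86·122.075 + 0.86·40.186 = 139.544, which is > 132.152
This sign pattern matches X.

X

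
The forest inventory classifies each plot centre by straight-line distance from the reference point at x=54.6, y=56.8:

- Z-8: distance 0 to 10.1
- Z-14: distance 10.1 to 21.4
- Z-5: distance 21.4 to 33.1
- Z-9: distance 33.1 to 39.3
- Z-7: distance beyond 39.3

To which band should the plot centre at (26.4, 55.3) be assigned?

Z-5

Distance = √((26.4−54.6)² + (55.3−56.8)²) = √(795.240 + 2.250) = 28.240.
21.4 ≤ 28.240 < 33.1 → Z-5.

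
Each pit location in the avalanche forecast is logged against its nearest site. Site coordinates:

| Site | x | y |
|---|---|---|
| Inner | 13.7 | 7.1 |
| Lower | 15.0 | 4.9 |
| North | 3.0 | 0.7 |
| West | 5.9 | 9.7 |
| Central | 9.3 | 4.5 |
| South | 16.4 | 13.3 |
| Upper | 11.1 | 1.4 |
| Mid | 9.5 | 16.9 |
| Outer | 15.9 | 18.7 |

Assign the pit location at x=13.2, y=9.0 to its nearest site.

Inner

Squared distances to each site:
Inner: 3.860; Lower: 20.050; North: 172.930; West: 53.780; Central: 35.460; South: 28.730; Upper: 62.170; Mid: 76.100; Outer: 101.380.
Minimum at Inner.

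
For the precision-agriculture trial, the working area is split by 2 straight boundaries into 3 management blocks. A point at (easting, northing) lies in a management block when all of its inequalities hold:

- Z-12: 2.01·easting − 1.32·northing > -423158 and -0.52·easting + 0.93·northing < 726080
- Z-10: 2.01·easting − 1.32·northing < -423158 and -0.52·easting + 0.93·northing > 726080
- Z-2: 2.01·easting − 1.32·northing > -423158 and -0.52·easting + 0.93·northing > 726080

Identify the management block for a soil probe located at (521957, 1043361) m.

2.01·521957 − 1.32·1043361 = -328102.950, which is > -423158
-0.52·521957 + 0.93·1043361 = 698908.090, which is < 726080
This sign pattern matches Z-12.

Z-12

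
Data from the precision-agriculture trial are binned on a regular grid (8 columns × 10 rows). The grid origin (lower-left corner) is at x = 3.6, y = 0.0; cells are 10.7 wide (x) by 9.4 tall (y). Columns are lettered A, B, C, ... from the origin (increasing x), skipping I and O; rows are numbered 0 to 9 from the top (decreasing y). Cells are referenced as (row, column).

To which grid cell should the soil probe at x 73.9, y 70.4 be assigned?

Column index: ⌊(73.9 − 3.6) / 10.7⌋ = ⌊6.570⌋ = 6 → column G
Row offset from origin: ⌊(70.4 − 0.0) / 9.4⌋ = ⌊7.489⌋ = 7 → row 2 (counted from top)

(2, G)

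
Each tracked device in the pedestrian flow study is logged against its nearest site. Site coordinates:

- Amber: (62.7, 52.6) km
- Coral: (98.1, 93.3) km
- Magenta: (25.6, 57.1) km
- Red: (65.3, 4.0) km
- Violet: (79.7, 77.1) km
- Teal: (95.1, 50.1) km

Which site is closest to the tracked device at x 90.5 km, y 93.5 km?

Coral

Squared distances to each site:
Amber: 2445.650; Coral: 57.800; Magenta: 5536.970; Red: 8645.290; Violet: 385.600; Teal: 1904.720.
Minimum at Coral.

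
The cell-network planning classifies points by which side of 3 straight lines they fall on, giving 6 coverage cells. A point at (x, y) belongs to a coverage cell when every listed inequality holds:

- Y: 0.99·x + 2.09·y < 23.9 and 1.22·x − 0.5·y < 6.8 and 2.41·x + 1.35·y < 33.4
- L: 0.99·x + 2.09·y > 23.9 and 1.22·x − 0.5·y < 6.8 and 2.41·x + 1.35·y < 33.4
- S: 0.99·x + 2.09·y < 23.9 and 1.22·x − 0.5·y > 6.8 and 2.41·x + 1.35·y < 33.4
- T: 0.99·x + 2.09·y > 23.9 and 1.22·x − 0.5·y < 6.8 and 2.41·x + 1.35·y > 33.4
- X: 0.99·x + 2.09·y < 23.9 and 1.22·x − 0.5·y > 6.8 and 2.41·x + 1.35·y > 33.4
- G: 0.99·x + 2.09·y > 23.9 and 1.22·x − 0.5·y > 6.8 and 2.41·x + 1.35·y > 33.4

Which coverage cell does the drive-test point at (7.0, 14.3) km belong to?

T

0.99·7.0 + 2.09·14.3 = 36.817, which is > 23.9
1.22·7.0 − 0.5·14.3 = 1.390, which is < 6.8
2.41·7.0 + 1.35·14.3 = 36.175, which is > 33.4
This sign pattern matches T.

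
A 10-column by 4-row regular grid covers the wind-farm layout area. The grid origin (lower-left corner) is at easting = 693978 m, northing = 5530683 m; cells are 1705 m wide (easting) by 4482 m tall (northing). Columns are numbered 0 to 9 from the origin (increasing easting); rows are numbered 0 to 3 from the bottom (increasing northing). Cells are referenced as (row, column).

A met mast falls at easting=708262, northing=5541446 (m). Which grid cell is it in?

Column index: ⌊(708262 − 693978) / 1705⌋ = ⌊8.378⌋ = 8
Row offset from origin: ⌊(5541446 − 5530683) / 4482⌋ = ⌊2.401⌋ = 2 → row 2

(2, 8)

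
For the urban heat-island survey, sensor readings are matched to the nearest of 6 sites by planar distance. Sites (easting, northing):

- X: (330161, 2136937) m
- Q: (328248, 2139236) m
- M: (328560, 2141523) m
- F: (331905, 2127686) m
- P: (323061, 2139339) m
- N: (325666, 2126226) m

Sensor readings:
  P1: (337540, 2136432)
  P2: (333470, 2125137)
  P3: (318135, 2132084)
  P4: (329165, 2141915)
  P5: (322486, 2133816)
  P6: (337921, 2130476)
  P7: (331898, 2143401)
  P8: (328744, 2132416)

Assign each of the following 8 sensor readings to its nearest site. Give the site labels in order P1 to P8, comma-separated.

P1 → X (d²=54704666.00)
P2 → F (d²=8946626.00)
P3 → P (d²=76900501.00)
P4 → M (d²=519689.00)
P5 → P (d²=30834154.00)
P6 → F (d²=43976356.00)
P7 → M (d²=14669128.00)
P8 → X (d²=22447330.00)

X, F, P, M, P, F, M, X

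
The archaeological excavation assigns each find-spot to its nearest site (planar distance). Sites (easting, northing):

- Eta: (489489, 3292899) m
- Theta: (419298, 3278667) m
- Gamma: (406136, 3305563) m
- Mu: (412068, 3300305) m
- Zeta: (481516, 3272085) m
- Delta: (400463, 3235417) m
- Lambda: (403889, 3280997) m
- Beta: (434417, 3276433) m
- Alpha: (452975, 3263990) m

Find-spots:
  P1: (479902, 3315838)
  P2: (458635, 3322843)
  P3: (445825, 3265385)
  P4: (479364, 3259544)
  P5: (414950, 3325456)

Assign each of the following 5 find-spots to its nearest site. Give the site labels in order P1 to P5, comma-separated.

P1 → Eta (d²=618108290.00)
P2 → Eta (d²=1848612452.00)
P3 → Alpha (d²=53068525.00)
P4 → Zeta (d²=161907785.00)
P5 → Gamma (d²=473418045.00)

Eta, Eta, Alpha, Zeta, Gamma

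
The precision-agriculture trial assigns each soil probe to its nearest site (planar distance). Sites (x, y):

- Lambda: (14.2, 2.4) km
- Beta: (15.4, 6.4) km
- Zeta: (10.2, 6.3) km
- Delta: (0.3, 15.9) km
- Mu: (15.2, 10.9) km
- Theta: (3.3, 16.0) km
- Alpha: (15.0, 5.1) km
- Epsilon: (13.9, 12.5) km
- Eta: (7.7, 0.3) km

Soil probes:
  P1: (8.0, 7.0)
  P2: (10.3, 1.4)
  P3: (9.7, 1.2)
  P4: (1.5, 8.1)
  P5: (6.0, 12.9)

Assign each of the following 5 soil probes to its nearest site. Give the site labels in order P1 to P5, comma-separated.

Zeta, Eta, Eta, Delta, Theta

P1 → Zeta (d²=5.33)
P2 → Eta (d²=7.97)
P3 → Eta (d²=4.81)
P4 → Delta (d²=62.28)
P5 → Theta (d²=16.90)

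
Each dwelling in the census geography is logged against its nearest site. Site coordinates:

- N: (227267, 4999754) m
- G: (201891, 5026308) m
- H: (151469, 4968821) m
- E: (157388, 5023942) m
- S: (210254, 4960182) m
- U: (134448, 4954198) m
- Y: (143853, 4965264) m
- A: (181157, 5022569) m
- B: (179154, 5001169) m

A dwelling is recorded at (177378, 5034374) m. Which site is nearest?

A

Squared distances to each site:
N: 3687456721.000; G: 665947525.000; H: 4968472090.000; E: 508426724.000; S: 6585284240.000; U: 8271175876.000; Y: 5900117725.000; A: 153638866.000; B: 1105726201.000.
Minimum at A.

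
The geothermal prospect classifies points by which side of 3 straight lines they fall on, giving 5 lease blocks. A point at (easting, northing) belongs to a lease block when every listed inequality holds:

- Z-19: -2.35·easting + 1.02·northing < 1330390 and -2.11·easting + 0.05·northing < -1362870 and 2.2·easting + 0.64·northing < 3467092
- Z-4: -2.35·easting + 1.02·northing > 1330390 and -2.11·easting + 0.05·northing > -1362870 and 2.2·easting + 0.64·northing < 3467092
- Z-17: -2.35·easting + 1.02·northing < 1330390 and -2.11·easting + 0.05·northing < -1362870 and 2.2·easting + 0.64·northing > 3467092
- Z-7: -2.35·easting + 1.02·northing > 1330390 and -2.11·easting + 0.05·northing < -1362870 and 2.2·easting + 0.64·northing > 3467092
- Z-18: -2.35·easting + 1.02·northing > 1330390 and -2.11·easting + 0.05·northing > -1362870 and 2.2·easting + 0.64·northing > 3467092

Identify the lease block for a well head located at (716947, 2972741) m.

-2.35·716947 + 1.02·2972741 = 1347370.370, which is > 1330390
-2.11·716947 + 0.05·2972741 = -1364121.120, which is < -1362870
2.2·716947 + 0.64·2972741 = 3479837.640, which is > 3467092
This sign pattern matches Z-7.

Z-7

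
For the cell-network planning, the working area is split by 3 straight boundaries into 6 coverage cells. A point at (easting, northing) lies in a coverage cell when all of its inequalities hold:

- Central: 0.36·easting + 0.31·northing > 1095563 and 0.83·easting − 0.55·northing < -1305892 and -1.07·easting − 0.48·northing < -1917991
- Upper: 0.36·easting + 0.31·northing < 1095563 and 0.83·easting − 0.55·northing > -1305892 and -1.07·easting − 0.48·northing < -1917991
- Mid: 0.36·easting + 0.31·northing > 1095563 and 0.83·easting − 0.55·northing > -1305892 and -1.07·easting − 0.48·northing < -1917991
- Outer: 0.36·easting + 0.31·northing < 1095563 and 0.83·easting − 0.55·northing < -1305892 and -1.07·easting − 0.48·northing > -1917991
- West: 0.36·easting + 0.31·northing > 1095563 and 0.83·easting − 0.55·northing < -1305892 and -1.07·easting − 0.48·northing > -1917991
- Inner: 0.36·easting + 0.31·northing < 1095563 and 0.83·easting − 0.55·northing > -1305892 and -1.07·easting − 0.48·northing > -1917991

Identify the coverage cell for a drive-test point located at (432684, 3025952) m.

0.36·432684 + 0.31·3025952 = 1093811.360, which is < 1095563
0.83·432684 − 0.55·3025952 = -1305145.880, which is > -1305892
-1.07·432684 − 0.48·3025952 = -1915428.840, which is > -1917991
This sign pattern matches Inner.

Inner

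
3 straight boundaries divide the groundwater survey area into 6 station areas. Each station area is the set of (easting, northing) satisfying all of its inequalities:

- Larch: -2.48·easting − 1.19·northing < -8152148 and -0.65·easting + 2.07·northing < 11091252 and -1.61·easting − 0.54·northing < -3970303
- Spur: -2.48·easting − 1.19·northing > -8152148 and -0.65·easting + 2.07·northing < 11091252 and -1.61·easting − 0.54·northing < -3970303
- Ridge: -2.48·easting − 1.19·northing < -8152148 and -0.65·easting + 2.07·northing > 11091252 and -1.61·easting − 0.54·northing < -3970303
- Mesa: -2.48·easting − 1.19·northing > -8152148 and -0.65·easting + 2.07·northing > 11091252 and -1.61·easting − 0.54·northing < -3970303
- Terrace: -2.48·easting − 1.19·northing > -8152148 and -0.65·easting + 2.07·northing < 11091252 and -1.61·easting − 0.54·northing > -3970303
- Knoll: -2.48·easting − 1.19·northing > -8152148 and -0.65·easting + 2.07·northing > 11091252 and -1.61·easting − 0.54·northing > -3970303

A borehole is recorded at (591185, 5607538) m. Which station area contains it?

-2.48·591185 − 1.19·5607538 = -8139109.020, which is > -8152148
-0.65·591185 + 2.07·5607538 = 11223333.410, which is > 11091252
-1.61·591185 − 0.54·5607538 = -3979878.370, which is < -3970303
This sign pattern matches Mesa.

Mesa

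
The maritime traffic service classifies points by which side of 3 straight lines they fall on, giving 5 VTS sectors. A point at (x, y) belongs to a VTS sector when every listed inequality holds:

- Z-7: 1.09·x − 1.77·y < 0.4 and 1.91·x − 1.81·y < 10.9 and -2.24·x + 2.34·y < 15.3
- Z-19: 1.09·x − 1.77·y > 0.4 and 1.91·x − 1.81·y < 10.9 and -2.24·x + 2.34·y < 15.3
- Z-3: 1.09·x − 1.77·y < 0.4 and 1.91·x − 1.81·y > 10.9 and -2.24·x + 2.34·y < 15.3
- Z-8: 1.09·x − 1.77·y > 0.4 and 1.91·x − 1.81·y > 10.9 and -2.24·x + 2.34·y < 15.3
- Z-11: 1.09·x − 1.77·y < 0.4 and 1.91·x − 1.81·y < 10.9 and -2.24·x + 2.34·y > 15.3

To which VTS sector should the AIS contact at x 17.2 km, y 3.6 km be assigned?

Z-8

1.09·17.2 − 1.77·3.6 = 12.376, which is > 0.4
1.91·17.2 − 1.81·3.6 = 26.336, which is > 10.9
-2.24·17.2 + 2.34·3.6 = -30.104, which is < 15.3
This sign pattern matches Z-8.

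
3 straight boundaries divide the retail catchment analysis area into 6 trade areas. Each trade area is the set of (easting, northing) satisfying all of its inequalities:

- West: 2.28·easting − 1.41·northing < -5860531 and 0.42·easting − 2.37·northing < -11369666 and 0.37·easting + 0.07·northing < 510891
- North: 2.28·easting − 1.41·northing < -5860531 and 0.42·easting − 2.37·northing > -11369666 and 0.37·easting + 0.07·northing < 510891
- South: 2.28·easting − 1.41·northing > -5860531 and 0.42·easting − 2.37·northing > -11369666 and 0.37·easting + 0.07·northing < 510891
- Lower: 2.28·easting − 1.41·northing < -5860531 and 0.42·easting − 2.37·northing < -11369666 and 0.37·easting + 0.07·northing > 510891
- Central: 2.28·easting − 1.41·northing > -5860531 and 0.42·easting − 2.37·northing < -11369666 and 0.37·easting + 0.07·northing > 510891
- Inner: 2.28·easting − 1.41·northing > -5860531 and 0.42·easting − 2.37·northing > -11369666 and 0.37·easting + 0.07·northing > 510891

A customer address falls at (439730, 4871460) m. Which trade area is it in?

North

2.28·439730 − 1.41·4871460 = -5866174.200, which is < -5860531
0.42·439730 − 2.37·4871460 = -11360673.600, which is > -11369666
0.37·439730 + 0.07·4871460 = 503702.300, which is < 510891
This sign pattern matches North.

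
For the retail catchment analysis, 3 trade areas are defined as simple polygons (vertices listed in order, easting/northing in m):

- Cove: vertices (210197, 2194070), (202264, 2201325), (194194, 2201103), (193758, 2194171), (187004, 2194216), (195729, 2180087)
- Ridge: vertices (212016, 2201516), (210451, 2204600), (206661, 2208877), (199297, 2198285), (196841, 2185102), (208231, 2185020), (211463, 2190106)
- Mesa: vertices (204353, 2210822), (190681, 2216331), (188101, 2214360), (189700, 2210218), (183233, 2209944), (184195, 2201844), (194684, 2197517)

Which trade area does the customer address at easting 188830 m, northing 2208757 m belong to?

Cast a ray rightward from (188830, 2208757). For each polygon, the edges (by vertex number in listed order) whose endpoints lie on opposite sides of northing = 2208757, where each meets that height, and whether that is right or left of the point:
Cove: no edge straddles that height → 0 crossings.
Ridge: 2–3 at easting≈206767.3 (right), 3–4 at easting≈206577.6 (right) → 2 crossings.
Mesa: 5–6 at easting≈183374.0 (left), 7–1 at easting≈202852.3 (right) → 1 crossing.
Only Mesa has an odd count, so the point is inside Mesa.

Mesa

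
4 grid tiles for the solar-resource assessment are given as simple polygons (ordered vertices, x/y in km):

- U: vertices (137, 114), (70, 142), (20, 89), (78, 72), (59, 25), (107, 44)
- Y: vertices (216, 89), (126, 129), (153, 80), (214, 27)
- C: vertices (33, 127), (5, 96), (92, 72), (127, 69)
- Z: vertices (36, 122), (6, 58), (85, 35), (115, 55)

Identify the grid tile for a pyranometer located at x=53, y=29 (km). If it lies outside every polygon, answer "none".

Cast a ray rightward from (53, 29). For each polygon, the edges (by vertex number in listed order) whose endpoints lie on opposite sides of y = 29, where each meets that height, and whether that is right or left of the point:
U: 4–5 at x≈60.6 (right), 5–6 at x≈69.1 (right) → 2 crossings.
Y: 3–4 at x≈211.7 (right), 4–1 at x≈214.1 (right) → 2 crossings.
C: no edge straddles that height → 0 crossings.
Z: no edge straddles that height → 0 crossings.
All counts are even, so the point lies outside every listed polygon.

none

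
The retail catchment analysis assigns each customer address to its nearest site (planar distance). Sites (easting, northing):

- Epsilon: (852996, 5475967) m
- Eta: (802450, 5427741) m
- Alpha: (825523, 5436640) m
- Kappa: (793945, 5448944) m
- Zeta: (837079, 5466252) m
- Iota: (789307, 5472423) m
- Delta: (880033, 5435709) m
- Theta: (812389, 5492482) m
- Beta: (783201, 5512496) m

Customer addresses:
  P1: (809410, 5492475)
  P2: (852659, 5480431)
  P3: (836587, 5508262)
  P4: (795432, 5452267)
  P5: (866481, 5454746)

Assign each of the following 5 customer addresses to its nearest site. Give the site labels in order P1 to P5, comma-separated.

Theta, Epsilon, Theta, Kappa, Delta

P1 → Theta (d²=8874490.00)
P2 → Epsilon (d²=20040865.00)
P3 → Theta (d²=834551604.00)
P4 → Kappa (d²=13253498.00)
P5 → Delta (d²=546064073.00)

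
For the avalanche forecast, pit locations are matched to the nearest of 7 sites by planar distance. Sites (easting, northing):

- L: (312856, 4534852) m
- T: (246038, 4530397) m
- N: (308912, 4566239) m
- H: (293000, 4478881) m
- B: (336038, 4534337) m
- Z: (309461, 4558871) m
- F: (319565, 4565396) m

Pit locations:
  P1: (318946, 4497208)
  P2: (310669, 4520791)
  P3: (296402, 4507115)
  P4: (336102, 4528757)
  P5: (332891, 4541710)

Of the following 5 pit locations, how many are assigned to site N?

P1 → H
P2 → L
P3 → H
P4 → B
P5 → B
0 of the 5 go to N.

0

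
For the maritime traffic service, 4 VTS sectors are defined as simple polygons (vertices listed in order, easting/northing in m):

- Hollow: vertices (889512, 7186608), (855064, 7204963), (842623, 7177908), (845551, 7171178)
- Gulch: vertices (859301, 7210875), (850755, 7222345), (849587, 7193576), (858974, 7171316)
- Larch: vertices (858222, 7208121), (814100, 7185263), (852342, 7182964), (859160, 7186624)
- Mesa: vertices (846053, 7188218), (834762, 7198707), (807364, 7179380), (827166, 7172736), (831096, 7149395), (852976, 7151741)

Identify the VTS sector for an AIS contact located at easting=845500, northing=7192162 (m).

Cast a ray rightward from (845500, 7192162). For each polygon, the edges (by vertex number in listed order) whose endpoints lie on opposite sides of northing = 7192162, where each meets that height, and whether that is right or left of the point:
Hollow: 1–2 at easting≈879088.5 (right), 2–3 at easting≈849177.6 (right) → 2 crossings.
Gulch: 3–4 at easting≈850183.3 (right), 4–1 at easting≈859146.3 (right) → 2 crossings.
Larch: 1–2 at easting≈827416.9 (left), 4–1 at easting≈858918.4 (right) → 1 crossing.
Mesa: 1–2 at easting≈841807.4 (left), 2–3 at easting≈825483.8 (left) → 0 crossings.
Only Larch has an odd count, so the point is inside Larch.

Larch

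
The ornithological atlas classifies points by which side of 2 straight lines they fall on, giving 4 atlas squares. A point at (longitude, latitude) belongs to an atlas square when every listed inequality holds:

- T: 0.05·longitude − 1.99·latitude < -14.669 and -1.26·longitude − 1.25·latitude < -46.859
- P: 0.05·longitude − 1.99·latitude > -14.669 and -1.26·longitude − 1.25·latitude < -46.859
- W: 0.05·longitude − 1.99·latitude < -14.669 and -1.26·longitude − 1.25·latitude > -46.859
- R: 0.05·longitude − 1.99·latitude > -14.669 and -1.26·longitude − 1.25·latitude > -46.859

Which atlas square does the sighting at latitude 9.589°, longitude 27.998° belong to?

T

0.05·27.998 − 1.99·9.589 = -17.682, which is < -14.669
-1.26·27.998 − 1.25·9.589 = -47.264, which is < -46.859
This sign pattern matches T.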